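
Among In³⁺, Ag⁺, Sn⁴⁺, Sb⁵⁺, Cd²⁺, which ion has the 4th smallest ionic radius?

Cd²⁺

These species are isoelectronic with 46 electrons. The only difference is the number of protons: Sb⁵⁺ (Z=51), Sn⁴⁺ (Z=50), In³⁺ (Z=49), Cd²⁺ (Z=48), Ag⁺ (Z=47). The strongest nuclear pull (Sb⁵⁺) gives the smallest ion.
That gives Sb⁵⁺ < Sn⁴⁺ < In³⁺ < Cd²⁺ < Ag⁺. From the smallest end, number 4 is Cd²⁺.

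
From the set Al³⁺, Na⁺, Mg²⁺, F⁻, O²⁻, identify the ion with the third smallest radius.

Isoelectronic series (10 e⁻ each). Size is set by nuclear charge: more protons means a smaller ion. Al³⁺ (Z=13), Mg²⁺ (Z=12), Na⁺ (Z=11), F⁻ (Z=9), O²⁻ (Z=8).
So the order is Al³⁺ < Mg²⁺ < Na⁺ < F⁻ < O²⁻; the 3rd-smallest ion is Na⁺.

Na⁺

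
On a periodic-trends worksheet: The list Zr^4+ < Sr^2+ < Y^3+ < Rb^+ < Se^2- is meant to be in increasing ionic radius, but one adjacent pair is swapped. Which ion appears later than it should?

Compare adjacent ions: they are isoelectronic (36 e⁻) and Y has more protons than Sr (39 vs 38), making Y^3+ smaller — yet in this increasing list Sr^2+ sits before Y^3+. Nothing else is reversed, so Y^3+ should move one place to the left.

Y^3+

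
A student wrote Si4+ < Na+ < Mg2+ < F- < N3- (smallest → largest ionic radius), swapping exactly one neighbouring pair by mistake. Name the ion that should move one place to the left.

Mg2+

Compare adjacent ions: both have 10 electrons but Z(Mg)=12 > Z(Na)=11, so Mg2+ should be the smaller of the two — yet in this increasing list Na+ sits before Mg2+. Nothing else is reversed, so Mg2+ should move one place to the left.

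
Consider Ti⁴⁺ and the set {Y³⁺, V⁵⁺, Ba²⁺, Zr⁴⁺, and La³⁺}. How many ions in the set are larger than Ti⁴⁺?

4

Tabulating Z and e⁻: V⁵⁺: 18 e⁻, Z=23, Ti⁴⁺: 18 e⁻, Z=22, Zr⁴⁺: 36 e⁻, Z=40, Y³⁺: 36 e⁻, Z=39, La³⁺: 54 e⁻, Z=57, Ba²⁺: 54 e⁻, Z=56. V⁵⁺ < Ti⁴⁺ (both 18 e⁻, Z=23>22); Ti⁴⁺ < Zr⁴⁺ (same group, 1 shell fewer); Zr⁴⁺ < Y³⁺ (isoelectronic, higher Z=40 is smaller); Y³⁺ < La³⁺ (same group, 1 shell fewer); La³⁺ < Ba²⁺ (both 54 e⁻, Z=57>56).
Relative to Ti⁴⁺, the ions that are larger are Zr⁴⁺, Y³⁺, La³⁺, Ba²⁺. That's 4.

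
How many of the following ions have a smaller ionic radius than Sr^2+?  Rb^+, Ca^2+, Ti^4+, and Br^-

2

Tabulating Z and e⁻: Ti^4+: 18 e⁻, Z=22, Ca^2+: 18 e⁻, Z=20, Sr^2+: 36 e⁻, Z=38, Rb^+: 36 e⁻, Z=37, Br^-: 36 e⁻, Z=35. Ti^4+ < Ca^2+ (both 18 e⁻, Z=22>20); Ca^2+ < Sr^2+ (same group, period 4 vs 5); Sr^2+ < Rb^+ (both 36 e⁻, Z=38>37); Rb^+ < Br^- (isoelectronic, higher Z=37 is smaller).
Placing each against Sr^2+: smaller — Ti^4+, Ca^2+; larger — Rb^+, Br^-. So 2 are smaller.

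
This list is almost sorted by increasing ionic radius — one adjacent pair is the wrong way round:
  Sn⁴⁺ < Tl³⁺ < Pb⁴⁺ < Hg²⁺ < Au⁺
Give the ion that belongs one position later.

The pair Tl³⁺, Pb⁴⁺ is the wrong way round — Pb⁴⁺ and Tl³⁺ share 78 electrons; the higher nuclear charge on Pb (Z=82) contracts it more, so Pb⁴⁺ < Tl³⁺. All other adjacent pairs agree with periodic trends, so Tl³⁺ is the misplaced ion.

Tl³⁺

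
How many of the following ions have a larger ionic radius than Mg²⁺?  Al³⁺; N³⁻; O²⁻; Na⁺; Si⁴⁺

3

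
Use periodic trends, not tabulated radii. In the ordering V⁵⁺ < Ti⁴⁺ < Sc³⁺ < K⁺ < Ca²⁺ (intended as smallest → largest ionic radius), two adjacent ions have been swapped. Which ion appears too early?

Check each adjacent pair. K⁺ and Ca²⁺ are reversed: Ca²⁺ and K⁺ share 18 electrons; the higher nuclear charge on Ca (Z=20) contracts it more, so Ca²⁺ < K⁺. No other neighbouring pair contradicts the periodic trends, so K⁺ is the ion listed too early.

K⁺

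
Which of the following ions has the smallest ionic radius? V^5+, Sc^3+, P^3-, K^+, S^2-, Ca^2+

V^5+

These species are isoelectronic with 18 electrons. The only difference is the number of protons: V^5+ (Z=23), Sc^3+ (Z=21), Ca^2+ (Z=20), K^+ (Z=19), S^2- (Z=16), P^3- (Z=15). The strongest nuclear pull (V^5+) gives the smallest ion.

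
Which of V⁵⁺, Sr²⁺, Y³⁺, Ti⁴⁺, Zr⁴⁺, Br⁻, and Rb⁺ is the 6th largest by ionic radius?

Ti⁴⁺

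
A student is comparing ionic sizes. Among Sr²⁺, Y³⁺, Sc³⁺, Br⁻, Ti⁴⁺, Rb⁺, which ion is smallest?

Ti⁴⁺

Work out protons and electrons: Ti⁴⁺: 18 e⁻, Z=22, Sc³⁺: 18 e⁻, Z=21, Y³⁺: 36 e⁻, Z=39, Sr²⁺: 36 e⁻, Z=38, Rb⁺: 36 e⁻, Z=37, Br⁻: 36 e⁻, Z=35. Ti⁴⁺ < Sc³⁺ (isoelectronic, higher Z=22 is smaller); Sc³⁺ < Y³⁺ (same group, 1 shell fewer); Y³⁺ < Sr²⁺ (isoelectronic, higher Z=39 is smaller); Sr²⁺ < Rb⁺ (isoelectronic, higher Z=38 is smaller); Rb⁺ < Br⁻ (isoelectronic, higher Z=37 is smaller).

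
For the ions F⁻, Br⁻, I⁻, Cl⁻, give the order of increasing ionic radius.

F⁻ < Cl⁻ < Br⁻ < I⁻

Same group, same charge. Going down the group adds an extra shell of electrons, so the ion gets larger: F⁻ is highest in the group and smallest.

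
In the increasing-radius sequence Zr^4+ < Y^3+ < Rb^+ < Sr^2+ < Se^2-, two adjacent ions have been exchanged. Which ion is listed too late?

Compare adjacent ions: both have 36 electrons but Z(Sr)=38 > Z(Rb)=37, so Sr^2+ should be the smaller of the two — yet in this increasing list Rb^+ sits before Sr^2+. Nothing else is reversed, so Sr^2+ should move one place to the left.

Sr^2+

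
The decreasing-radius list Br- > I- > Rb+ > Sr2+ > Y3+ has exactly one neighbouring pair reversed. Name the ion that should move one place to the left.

I-

Compare adjacent ions: same group and charge — period 4 sits above period 5, so Br- is smaller — yet in this decreasing list Br- sits before I-. Nothing else is reversed, so I- should move one place to the left.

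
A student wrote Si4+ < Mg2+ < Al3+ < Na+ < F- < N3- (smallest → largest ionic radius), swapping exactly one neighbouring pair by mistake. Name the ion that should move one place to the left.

Check each adjacent pair. Mg2+ and Al3+ are reversed: Al3+ and Mg2+ share 10 electrons; the higher nuclear charge on Al (Z=13) contracts it more, so Al3+ < Mg2+. No other neighbouring pair contradicts the periodic trends, so Al3+ is the ion listed too late.

Al3+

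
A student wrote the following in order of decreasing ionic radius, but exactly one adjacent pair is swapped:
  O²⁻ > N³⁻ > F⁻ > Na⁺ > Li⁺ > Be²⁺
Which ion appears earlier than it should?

O²⁻

Check each adjacent pair. O²⁻ and N³⁻ are reversed: they are isoelectronic (10 e⁻) and O has more protons than N (8 vs 7), making O²⁻ smaller. No other neighbouring pair contradicts the periodic trends, so O²⁻ is the ion listed too early.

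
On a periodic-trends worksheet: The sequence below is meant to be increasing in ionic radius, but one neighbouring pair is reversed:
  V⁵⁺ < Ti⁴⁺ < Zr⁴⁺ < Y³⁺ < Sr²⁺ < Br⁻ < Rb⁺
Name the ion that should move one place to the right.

Compare adjacent ions: Rb⁺ and Br⁻ share 36 electrons; the higher nuclear charge on Rb (Z=37) contracts it more, so Rb⁺ < Br⁻ — yet in this increasing list Br⁻ sits before Rb⁺. Nothing else is reversed, so Br⁻ should move one place to the right.

Br⁻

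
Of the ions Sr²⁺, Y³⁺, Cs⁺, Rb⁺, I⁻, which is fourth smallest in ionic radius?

Cs⁺

Y³⁺ (Z=39, 36 e⁻), Sr²⁺ (Z=38, 36 e⁻), Rb⁺ (Z=37, 36 e⁻), Cs⁺ (Z=55, 54 e⁻), I⁻ (Z=53, 54 e⁻). Y³⁺ < Sr²⁺ (both 36 e⁻, Z=39>38); Sr²⁺ < Rb⁺ (both 36 e⁻, Z=38>37); Rb⁺ < Cs⁺ (same group, 1 shell fewer); Cs⁺ < I⁻ (isoelectronic, higher Z=55 is smaller).
That gives Y³⁺ < Sr²⁺ < Rb⁺ < Cs⁺ < I⁻. From the smallest end, number 4 is Cs⁺.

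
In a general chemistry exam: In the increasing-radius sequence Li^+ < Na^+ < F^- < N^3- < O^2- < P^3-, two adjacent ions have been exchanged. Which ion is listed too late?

O^2-

The pair N^3-, O^2- is the wrong way round — they are isoelectronic (10 e⁻) and O has more protons than N (8 vs 7), making O^2- smaller. All other adjacent pairs agree with periodic trends, so O^2- is the misplaced ion.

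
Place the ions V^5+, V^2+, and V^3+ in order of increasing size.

V^5+ < V^3+ < V^2+

These are all V ions. Removing more electrons (higher positive charge) pulls the remaining electrons in closer, so V^5+ is smallest and V^2+ is largest.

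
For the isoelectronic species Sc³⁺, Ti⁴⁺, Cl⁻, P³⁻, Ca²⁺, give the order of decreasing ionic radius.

P³⁻ > Cl⁻ > Ca²⁺ > Sc³⁺ > Ti⁴⁺

All of these have 18 electrons (isoelectronic). With the same electron cloud, the ion with the most protons pulls it in tightest. Nuclear charges: Ti⁴⁺ (Z=22), Sc³⁺ (Z=21), Ca²⁺ (Z=20), Cl⁻ (Z=17), P³⁻ (Z=15). Highest Z is smallest.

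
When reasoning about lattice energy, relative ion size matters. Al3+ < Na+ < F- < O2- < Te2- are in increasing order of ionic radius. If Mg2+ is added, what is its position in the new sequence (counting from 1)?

First list Z and electron count for each: Al3+ (Z=13, 10 e⁻), Mg2+ (Z=12, 10 e⁻), Na+ (Z=11, 10 e⁻), F- (Z=9, 10 e⁻), O2- (Z=8, 10 e⁻), Te2- (Z=52, 54 e⁻). Al3+ < Mg2+ (both 10 e⁻, Z=13>12); Mg2+ < Na+ (both 10 e⁻, Z=12>11); Na+ < F- (isoelectronic, higher Z=11 is smaller); F- < O2- (both 10 e⁻, Z=9>8); O2- < Te2- (same group, period 2 vs 5).
Putting Mg2+ in gives Al3+ < Mg2+ < Na+ < F- < O2- < Te2-; it lands at slot 2.

2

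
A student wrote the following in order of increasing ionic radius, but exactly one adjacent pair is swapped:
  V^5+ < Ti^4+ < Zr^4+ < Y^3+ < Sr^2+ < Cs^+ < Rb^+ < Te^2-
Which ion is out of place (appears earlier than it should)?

Compare adjacent ions: Rb^+ and Cs^+ are in one column with the same charge; the lighter period-5 ion has one fewer shell and is smaller — yet in this increasing list Cs^+ sits before Rb^+. Nothing else is reversed, so Cs^+ should move one place to the right.

Cs^+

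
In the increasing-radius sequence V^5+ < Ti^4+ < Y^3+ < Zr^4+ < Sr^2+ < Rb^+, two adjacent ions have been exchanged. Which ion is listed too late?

Zr^4+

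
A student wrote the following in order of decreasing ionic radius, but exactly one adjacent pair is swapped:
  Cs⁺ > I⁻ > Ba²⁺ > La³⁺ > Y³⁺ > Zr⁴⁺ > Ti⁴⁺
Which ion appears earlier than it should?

Check each adjacent pair. Cs⁺ and I⁻ are reversed: both have 54 electrons but Z(Cs)=55 > Z(I)=53, so Cs⁺ should be the smaller of the two. No other neighbouring pair contradicts the periodic trends, so Cs⁺ is the ion listed too early.

Cs⁺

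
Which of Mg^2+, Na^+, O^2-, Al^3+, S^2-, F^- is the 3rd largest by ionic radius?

F^-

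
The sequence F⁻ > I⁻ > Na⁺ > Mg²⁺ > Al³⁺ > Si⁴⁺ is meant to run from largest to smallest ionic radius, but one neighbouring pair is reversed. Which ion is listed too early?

Compare adjacent ions: same group and charge — period 2 sits above period 5, so F⁻ is smaller — yet in this decreasing list F⁻ sits before I⁻. Nothing else is reversed, so F⁻ should move one place to the right.

F⁻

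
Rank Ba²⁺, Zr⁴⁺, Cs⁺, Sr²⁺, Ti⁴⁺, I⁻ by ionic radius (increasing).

Tabulating Z and e⁻: Ti⁴⁺ (Z=22, 18 e⁻), Zr⁴⁺ (Z=40, 36 e⁻), Sr²⁺ (Z=38, 36 e⁻), Ba²⁺ (Z=56, 54 e⁻), Cs⁺ (Z=55, 54 e⁻), I⁻ (Z=53, 54 e⁻). Ti⁴⁺ < Zr⁴⁺ (same group, period 4 vs 5); Zr⁴⁺ < Sr²⁺ (both 36 e⁻, Z=40>38); Sr²⁺ < Ba²⁺ (same group, period 5 vs 6); Ba²⁺ < Cs⁺ (both 54 e⁻, Z=56>55); Cs⁺ < I⁻ (isoelectronic, higher Z=55 is smaller).

Ti⁴⁺ < Zr⁴⁺ < Sr²⁺ < Ba²⁺ < Cs⁺ < I⁻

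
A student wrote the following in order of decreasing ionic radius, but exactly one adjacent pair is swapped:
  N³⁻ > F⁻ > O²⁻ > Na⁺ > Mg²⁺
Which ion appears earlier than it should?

F⁻

Check each adjacent pair. F⁻ and O²⁻ are reversed: F⁻ and O²⁻ share 10 electrons; the higher nuclear charge on F (Z=9) contracts it more, so F⁻ < O²⁻. No other neighbouring pair contradicts the periodic trends, so F⁻ is the ion listed too early.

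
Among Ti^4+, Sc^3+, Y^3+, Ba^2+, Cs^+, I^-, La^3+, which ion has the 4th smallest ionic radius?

Ti^4+: 18 e⁻, Z=22, Sc^3+: 18 e⁻, Z=21, Y^3+: 36 e⁻, Z=39, La^3+: 54 e⁻, Z=57, Ba^2+: 54 e⁻, Z=56, Cs^+: 54 e⁻, Z=55, I^-: 54 e⁻, Z=53. Ti^4+ < Sc^3+ (isoelectronic, higher Z=22 is smaller); Sc^3+ < Y^3+ (same group, 1 shell fewer); Y^3+ < La^3+ (same group, 1 shell fewer); La^3+ < Ba^2+ (both 54 e⁻, Z=57>56); Ba^2+ < Cs^+ (both 54 e⁻, Z=56>55); Cs^+ < I^- (both 54 e⁻, Z=55>53).
Ordering: Ti^4+ < Sc^3+ < Y^3+ < La^3+ < Ba^2+ < Cs^+ < I^-. The 4th smallest is La^3+.

La^3+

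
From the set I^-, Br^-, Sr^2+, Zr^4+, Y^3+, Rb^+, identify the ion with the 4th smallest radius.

Rb^+

Electron counts and nuclear charges: Zr^4+ (Z=40, 36 e⁻), Y^3+ (Z=39, 36 e⁻), Sr^2+ (Z=38, 36 e⁻), Rb^+ (Z=37, 36 e⁻), Br^- (Z=35, 36 e⁻), I^- (Z=53, 54 e⁻). Zr^4+ < Y^3+ (isoelectronic, higher Z=40 is smaller); Y^3+ < Sr^2+ (isoelectronic, higher Z=39 is smaller); Sr^2+ < Rb^+ (isoelectronic, higher Z=38 is smaller); Rb^+ < Br^- (both 36 e⁻, Z=37>35); Br^- < I^- (same group, period 4 vs 5).
Ordering: Zr^4+ < Y^3+ < Sr^2+ < Rb^+ < Br^- < I^-. The 4th smallest is Rb^+.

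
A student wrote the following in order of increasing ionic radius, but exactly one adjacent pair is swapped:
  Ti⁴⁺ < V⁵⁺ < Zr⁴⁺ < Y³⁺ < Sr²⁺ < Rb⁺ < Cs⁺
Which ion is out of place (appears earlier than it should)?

Ti⁴⁺

Compare adjacent ions: they are isoelectronic (18 e⁻) and V has more protons than Ti (23 vs 22), making V⁵⁺ smaller — yet in this increasing list Ti⁴⁺ sits before V⁵⁺. Nothing else is reversed, so Ti⁴⁺ should move one place to the right.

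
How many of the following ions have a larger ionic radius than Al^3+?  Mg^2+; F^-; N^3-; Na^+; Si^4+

4

Each ion has 10 electrons. The ranking follows nuclear charge in reverse — greater Z gives a smaller radius. Si^4+ (Z=14), Al^3+ (Z=13), Mg^2+ (Z=12), Na^+ (Z=11), F^- (Z=9), N^3- (Z=7).
Ordering all of them (including Al^3+) by radius gives Si^4+ < Al^3+ < Mg^2+ < Na^+ < F^- < N^3-. So 4 are larger.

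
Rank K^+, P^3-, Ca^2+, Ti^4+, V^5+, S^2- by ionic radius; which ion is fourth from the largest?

These species are isoelectronic with 18 electrons. The only difference is the number of protons: V^5+ (Z=23), Ti^4+ (Z=22), Ca^2+ (Z=20), K^+ (Z=19), S^2- (Z=16), P^3- (Z=15). The strongest nuclear pull (V^5+) gives the smallest ion.
So the order is V^5+ < Ti^4+ < Ca^2+ < K^+ < S^2- < P^3-; the 4th-largest ion is Ca^2+.

Ca^2+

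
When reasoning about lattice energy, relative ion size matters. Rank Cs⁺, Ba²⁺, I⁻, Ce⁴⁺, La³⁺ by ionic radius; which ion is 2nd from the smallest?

All of these have 54 electrons (isoelectronic). With the same electron cloud, the ion with the most protons pulls it in tightest. Nuclear charges: Ce⁴⁺ (Z=58), La³⁺ (Z=57), Ba²⁺ (Z=56), Cs⁺ (Z=55), I⁻ (Z=53). Highest Z is smallest.
Full ascending order: Ce⁴⁺ < La³⁺ < Ba²⁺ < Cs⁺ < I⁻. Counting from the smallest, position 2 is La³⁺.

La³⁺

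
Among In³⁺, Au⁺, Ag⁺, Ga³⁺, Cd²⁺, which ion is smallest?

Ga³⁺ has 28 e⁻ (Z=31), In³⁺ has 46 e⁻ (Z=49), Cd²⁺ has 46 e⁻ (Z=48), Ag⁺ has 46 e⁻ (Z=47), Au⁺ has 78 e⁻ (Z=79). Ga³⁺ < In³⁺ (same group, period 4 vs 5); In³⁺ < Cd²⁺ (isoelectronic, higher Z=49 is smaller); Cd²⁺ < Ag⁺ (both 46 e⁻, Z=48>47); Ag⁺ < Au⁺ (same group, period 5 vs 6).

Ga³⁺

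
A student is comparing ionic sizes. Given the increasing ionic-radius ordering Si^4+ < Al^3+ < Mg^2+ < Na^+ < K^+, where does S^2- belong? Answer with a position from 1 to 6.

Tabulating Z and e⁻: Si^4+: 10 e⁻, Z=14, Al^3+: 10 e⁻, Z=13, Mg^2+: 10 e⁻, Z=12, Na^+: 10 e⁻, Z=11, K^+: 18 e⁻, Z=19, S^2-: 18 e⁻, Z=16. Si^4+ < Al^3+ (isoelectronic, higher Z=14 is smaller); Al^3+ < Mg^2+ (isoelectronic, higher Z=13 is smaller); Mg^2+ < Na^+ (both 10 e⁻, Z=12>11); Na^+ < K^+ (same group, period 3 vs 4); K^+ < S^2- (both 18 e⁻, Z=19>16).
The complete sequence is Si^4+ < Al^3+ < Mg^2+ < Na^+ < K^+ < S^2-. S^2- sits at position 6.

6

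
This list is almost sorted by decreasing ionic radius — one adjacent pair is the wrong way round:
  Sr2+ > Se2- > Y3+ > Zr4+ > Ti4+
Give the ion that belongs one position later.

The pair Sr2+, Se2- is the wrong way round — both have 36 electrons but Z(Sr)=38 > Z(Se)=34, so Sr2+ should be the smaller of the two. All other adjacent pairs agree with periodic trends, so Sr2+ is the misplaced ion.

Sr2+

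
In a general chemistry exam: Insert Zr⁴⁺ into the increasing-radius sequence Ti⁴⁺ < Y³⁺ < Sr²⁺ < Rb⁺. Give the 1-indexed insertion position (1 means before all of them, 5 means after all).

Tabulating Z and e⁻: Ti⁴⁺ (Z=22, 18 e⁻), Zr⁴⁺ (Z=40, 36 e⁻), Y³⁺ (Z=39, 36 e⁻), Sr²⁺ (Z=38, 36 e⁻), Rb⁺ (Z=37, 36 e⁻). Ti⁴⁺ < Zr⁴⁺ (same group, 1 shell fewer); Zr⁴⁺ < Y³⁺ (isoelectronic, higher Z=40 is smaller); Y³⁺ < Sr²⁺ (both 36 e⁻, Z=39>38); Sr²⁺ < Rb⁺ (both 36 e⁻, Z=38>37).
The complete sequence is Ti⁴⁺ < Zr⁴⁺ < Y³⁺ < Sr²⁺ < Rb⁺. Zr⁴⁺ sits at position 2.

2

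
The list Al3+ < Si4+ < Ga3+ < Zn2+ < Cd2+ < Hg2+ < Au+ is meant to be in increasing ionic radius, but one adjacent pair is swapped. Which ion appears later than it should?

Si4+

The pair Al3+, Si4+ is the wrong way round — they are isoelectronic (10 e⁻) and Si has more protons than Al (14 vs 13), making Si4+ smaller. All other adjacent pairs agree with periodic trends, so Si4+ is the misplaced ion.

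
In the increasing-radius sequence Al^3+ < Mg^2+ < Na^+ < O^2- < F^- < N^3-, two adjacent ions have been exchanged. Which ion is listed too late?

F^-

Scanning neighbour by neighbour, only O^2-/F^- violates a trend: both have 10 electrons but Z(F)=9 > Z(O)=8, so F^- should be the smaller of the two. That makes F^- the one sitting a position late relative to where it belongs.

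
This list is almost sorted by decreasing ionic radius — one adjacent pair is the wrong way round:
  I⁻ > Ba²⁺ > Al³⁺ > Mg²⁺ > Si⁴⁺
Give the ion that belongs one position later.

Al³⁺

Check each adjacent pair. Al³⁺ and Mg²⁺ are reversed: Al³⁺ and Mg²⁺ share 10 electrons; the higher nuclear charge on Al (Z=13) contracts it more, so Al³⁺ < Mg²⁺. No other neighbouring pair contradicts the periodic trends, so Al³⁺ is the ion listed too early.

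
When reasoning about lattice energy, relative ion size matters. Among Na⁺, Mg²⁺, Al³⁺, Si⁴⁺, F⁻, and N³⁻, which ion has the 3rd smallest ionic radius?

Isoelectronic series (10 e⁻ each). Size is set by nuclear charge: more protons means a smaller ion. Si⁴⁺ (Z=14), Al³⁺ (Z=13), Mg²⁺ (Z=12), Na⁺ (Z=11), F⁻ (Z=9), N³⁻ (Z=7).
That gives Si⁴⁺ < Al³⁺ < Mg²⁺ < Na⁺ < F⁻ < N³⁻. From the smallest end, number 3 is Mg²⁺.

Mg²⁺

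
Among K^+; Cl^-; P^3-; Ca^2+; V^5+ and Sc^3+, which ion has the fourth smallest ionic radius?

All of these have 18 electrons (isoelectronic). With the same electron cloud, the ion with the most protons pulls it in tightest. Nuclear charges: V^5+ (Z=23), Sc^3+ (Z=21), Ca^2+ (Z=20), K^+ (Z=19), Cl^- (Z=17), P^3- (Z=15). Highest Z is smallest.
Full ascending order: V^5+ < Sc^3+ < Ca^2+ < K^+ < Cl^- < P^3-. Counting from the smallest, position 4 is K^+.

K^+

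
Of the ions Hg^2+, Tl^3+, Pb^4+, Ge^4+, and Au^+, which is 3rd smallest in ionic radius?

Tl^3+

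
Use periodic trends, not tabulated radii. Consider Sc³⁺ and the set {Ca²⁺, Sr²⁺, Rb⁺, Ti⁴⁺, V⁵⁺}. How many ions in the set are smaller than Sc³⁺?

2

Tabulating Z and e⁻: V⁵⁺ (Z=23, 18 e⁻), Ti⁴⁺ (Z=22, 18 e⁻), Sc³⁺ (Z=21, 18 e⁻), Ca²⁺ (Z=20, 18 e⁻), Sr²⁺ (Z=38, 36 e⁻), Rb⁺ (Z=37, 36 e⁻). V⁵⁺ < Ti⁴⁺ (both 18 e⁻, Z=23>22); Ti⁴⁺ < Sc³⁺ (both 18 e⁻, Z=22>21); Sc³⁺ < Ca²⁺ (isoelectronic, higher Z=21 is smaller); Ca²⁺ < Sr²⁺ (same group, period 4 vs 5); Sr²⁺ < Rb⁺ (both 36 e⁻, Z=38>37).
Placing each against Sc³⁺: smaller — V⁵⁺, Ti⁴⁺; larger — Ca²⁺, Sr²⁺, Rb⁺. That's 2.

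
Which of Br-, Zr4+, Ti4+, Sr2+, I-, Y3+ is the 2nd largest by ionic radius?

Electron counts and nuclear charges: Ti4+ (Z=22, 18 e⁻), Zr4+ (Z=40, 36 e⁻), Y3+ (Z=39, 36 e⁻), Sr2+ (Z=38, 36 e⁻), Br- (Z=35, 36 e⁻), I- (Z=53, 54 e⁻). Ti4+ < Zr4+ (same group, 1 shell fewer); Zr4+ < Y3+ (isoelectronic, higher Z=40 is smaller); Y3+ < Sr2+ (both 36 e⁻, Z=39>38); Sr2+ < Br- (isoelectronic, higher Z=38 is smaller); Br- < I- (same group, 1 shell fewer).
Ordering: Ti4+ < Zr4+ < Y3+ < Sr2+ < Br- < I-. The 2nd largest is Br-.

Br-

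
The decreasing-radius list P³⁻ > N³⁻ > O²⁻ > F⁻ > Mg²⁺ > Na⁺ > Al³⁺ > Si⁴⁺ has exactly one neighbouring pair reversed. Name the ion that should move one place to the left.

Na⁺

The pair Mg²⁺, Na⁺ is the wrong way round — both have 10 electrons but Z(Mg)=12 > Z(Na)=11, so Mg²⁺ should be the smaller of the two. All other adjacent pairs agree with periodic trends, so Na⁺ is the misplaced ion.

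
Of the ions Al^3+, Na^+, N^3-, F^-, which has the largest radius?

Isoelectronic series (10 e⁻ each). Size is set by nuclear charge: more protons means a smaller ion. Al^3+ (Z=13), Na^+ (Z=11), F^- (Z=9), N^3- (Z=7).

N^3-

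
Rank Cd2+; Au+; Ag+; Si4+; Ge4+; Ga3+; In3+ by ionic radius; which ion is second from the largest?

Ag+

Work out protons and electrons: Si4+ has 10 e⁻ (Z=14), Ge4+ has 28 e⁻ (Z=32), Ga3+ has 28 e⁻ (Z=31), In3+ has 46 e⁻ (Z=49), Cd2+ has 46 e⁻ (Z=48), Ag+ has 46 e⁻ (Z=47), Au+ has 78 e⁻ (Z=79). Si4+ < Ge4+ (same group, period 3 vs 4); Ge4+ < Ga3+ (both 28 e⁻, Z=32>31); Ga3+ < In3+ (same group, 1 shell fewer); In3+ < Cd2+ (both 46 e⁻, Z=49>48); Cd2+ < Ag+ (isoelectronic, higher Z=48 is smaller); Ag+ < Au+ (same group, 1 shell fewer).
Full ascending order: Si4+ < Ge4+ < Ga3+ < In3+ < Cd2+ < Ag+ < Au+. Counting from the largest, position 2 is Ag+.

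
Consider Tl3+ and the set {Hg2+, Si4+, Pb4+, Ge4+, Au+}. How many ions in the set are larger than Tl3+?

2

Si4+ has 10 e⁻ (Z=14), Ge4+ has 28 e⁻ (Z=32), Pb4+ has 78 e⁻ (Z=82), Tl3+ has 78 e⁻ (Z=81), Hg2+ has 78 e⁻ (Z=80), Au+ has 78 e⁻ (Z=79). Si4+ < Ge4+ (same group, period 3 vs 4); Ge4+ < Pb4+ (same group, period 4 vs 6); Pb4+ < Tl3+ (isoelectronic, higher Z=82 is smaller); Tl3+ < Hg2+ (isoelectronic, higher Z=81 is smaller); Hg2+ < Au+ (isoelectronic, higher Z=80 is smaller).
Ordering all of them (including Tl3+) by radius gives Si4+ < Ge4+ < Pb4+ < Tl3+ < Hg2+ < Au+. Count: 2.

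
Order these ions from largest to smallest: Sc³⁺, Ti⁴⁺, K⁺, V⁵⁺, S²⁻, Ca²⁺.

All of these have 18 electrons (isoelectronic). With the same electron cloud, the ion with the most protons pulls it in tightest. Nuclear charges: V⁵⁺ (Z=23), Ti⁴⁺ (Z=22), Sc³⁺ (Z=21), Ca²⁺ (Z=20), K⁺ (Z=19), S²⁻ (Z=16). Highest Z is smallest.

S²⁻ > K⁺ > Ca²⁺ > Sc³⁺ > Ti⁴⁺ > V⁵⁺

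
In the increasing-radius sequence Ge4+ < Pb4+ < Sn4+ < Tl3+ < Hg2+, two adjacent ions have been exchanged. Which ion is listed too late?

Sn4+

Check each adjacent pair. Pb4+ and Sn4+ are reversed: same group and charge — period 5 sits above period 6, so Sn4+ is smaller. No other neighbouring pair contradicts the periodic trends, so Sn4+ is the ion listed too late.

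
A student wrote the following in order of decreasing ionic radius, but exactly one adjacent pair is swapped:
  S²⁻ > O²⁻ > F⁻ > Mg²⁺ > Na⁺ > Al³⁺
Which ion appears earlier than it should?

Mg²⁺

The pair Mg²⁺, Na⁺ is the wrong way round — they are isoelectronic (10 e⁻) and Mg has more protons than Na (12 vs 11), making Mg²⁺ smaller. All other adjacent pairs agree with periodic trends, so Mg²⁺ is the misplaced ion.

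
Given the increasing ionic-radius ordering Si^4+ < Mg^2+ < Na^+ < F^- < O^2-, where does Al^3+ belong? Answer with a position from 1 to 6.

Each ion has 10 electrons. The ranking follows nuclear charge in reverse — greater Z gives a smaller radius. Si^4+ (Z=14), Al^3+ (Z=13), Mg^2+ (Z=12), Na^+ (Z=11), F^- (Z=9), O^2- (Z=8).
The complete sequence is Si^4+ < Al^3+ < Mg^2+ < Na^+ < F^- < O^2-. Al^3+ sits at position 2.

2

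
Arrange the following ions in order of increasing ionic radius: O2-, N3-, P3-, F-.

Tabulating Z and e⁻: F-: 10 e⁻, Z=9, O2-: 10 e⁻, Z=8, N3-: 10 e⁻, Z=7, P3-: 18 e⁻, Z=15. F- < O2- (both 10 e⁻, Z=9>8); O2- < N3- (isoelectronic, higher Z=8 is smaller); N3- < P3- (same group, 1 shell fewer).

F- < O2- < N3- < P3-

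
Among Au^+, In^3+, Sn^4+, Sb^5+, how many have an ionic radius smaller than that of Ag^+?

3

Work out protons and electrons: Sb^5+ has 46 e⁻ (Z=51), Sn^4+ has 46 e⁻ (Z=50), In^3+ has 46 e⁻ (Z=49), Ag^+ has 46 e⁻ (Z=47), Au^+ has 78 e⁻ (Z=79). Sb^5+ < Sn^4+ (both 46 e⁻, Z=51>50); Sn^4+ < In^3+ (isoelectronic, higher Z=50 is smaller); In^3+ < Ag^+ (both 46 e⁻, Z=49>47); Ag^+ < Au^+ (same group, period 5 vs 6).
Overall: Sb^5+ < Sn^4+ < In^3+ < Ag^+ < Au^+. Ag^+ has 3 below it and 1 above. Count: 3.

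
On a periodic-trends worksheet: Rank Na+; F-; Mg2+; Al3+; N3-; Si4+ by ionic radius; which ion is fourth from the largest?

Isoelectronic series (10 e⁻ each). Size is set by nuclear charge: more protons means a smaller ion. Si4+ (Z=14), Al3+ (Z=13), Mg2+ (Z=12), Na+ (Z=11), F- (Z=9), N3- (Z=7).
So the order is Si4+ < Al3+ < Mg2+ < Na+ < F- < N3-; the 4th-largest ion is Mg2+.

Mg2+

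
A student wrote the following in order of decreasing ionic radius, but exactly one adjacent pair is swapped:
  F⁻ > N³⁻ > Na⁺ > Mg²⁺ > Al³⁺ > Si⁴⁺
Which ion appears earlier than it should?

F⁻

The pair F⁻, N³⁻ is the wrong way round — both have 10 electrons but Z(F)=9 > Z(N)=7, so F⁻ should be the smaller of the two. All other adjacent pairs agree with periodic trends, so F⁻ is the misplaced ion.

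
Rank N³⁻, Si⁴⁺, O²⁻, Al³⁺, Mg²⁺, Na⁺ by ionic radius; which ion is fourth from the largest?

These species are isoelectronic with 10 electrons. The only difference is the number of protons: Si⁴⁺ (Z=14), Al³⁺ (Z=13), Mg²⁺ (Z=12), Na⁺ (Z=11), O²⁻ (Z=8), N³⁻ (Z=7). The strongest nuclear pull (Si⁴⁺) gives the smallest ion.
Full ascending order: Si⁴⁺ < Al³⁺ < Mg²⁺ < Na⁺ < O²⁻ < N³⁻. Counting from the largest, position 4 is Mg²⁺.

Mg²⁺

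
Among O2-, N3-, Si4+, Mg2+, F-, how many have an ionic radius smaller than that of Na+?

2

Each ion has 10 electrons. The ranking follows nuclear charge in reverse — greater Z gives a smaller radius. Si4+ (Z=14), Mg2+ (Z=12), Na+ (Z=11), F- (Z=9), O2- (Z=8), N3- (Z=7).
Placing each against Na+: smaller — Si4+, Mg2+; larger — F-, O2-, N3-. That's 2.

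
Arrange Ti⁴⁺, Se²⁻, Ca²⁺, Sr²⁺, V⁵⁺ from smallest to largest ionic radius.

V⁵⁺ < Ti⁴⁺ < Ca²⁺ < Sr²⁺ < Se²⁻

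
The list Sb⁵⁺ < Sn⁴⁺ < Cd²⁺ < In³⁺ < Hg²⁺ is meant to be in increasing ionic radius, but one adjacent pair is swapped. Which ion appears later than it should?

Scanning neighbour by neighbour, only Cd²⁺/In³⁺ violates a trend: they are isoelectronic (46 e⁻) and In has more protons than Cd (49 vs 48), making In³⁺ smaller. That makes In³⁺ the one sitting a position late relative to where it belongs.

In³⁺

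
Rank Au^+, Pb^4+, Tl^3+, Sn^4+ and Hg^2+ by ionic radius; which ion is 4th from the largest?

Work out protons and electrons: Sn^4+ has 46 e⁻ (Z=50), Pb^4+ has 78 e⁻ (Z=82), Tl^3+ has 78 e⁻ (Z=81), Hg^2+ has 78 e⁻ (Z=80), Au^+ has 78 e⁻ (Z=79). Sn^4+ < Pb^4+ (same group, 1 shell fewer); Pb^4+ < Tl^3+ (isoelectronic, higher Z=82 is smaller); Tl^3+ < Hg^2+ (isoelectronic, higher Z=81 is smaller); Hg^2+ < Au^+ (isoelectronic, higher Z=80 is smaller).
That gives Sn^4+ < Pb^4+ < Tl^3+ < Hg^2+ < Au^+. From the largest end, number 4 is Pb^4+.

Pb^4+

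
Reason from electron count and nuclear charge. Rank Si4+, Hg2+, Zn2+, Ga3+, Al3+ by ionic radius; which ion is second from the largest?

Tabulating Z and e⁻: Si4+: 10 e⁻, Z=14, Al3+: 10 e⁻, Z=13, Ga3+: 28 e⁻, Z=31, Zn2+: 28 e⁻, Z=30, Hg2+: 78 e⁻, Z=80. Si4+ < Al3+ (both 10 e⁻, Z=14>13); Al3+ < Ga3+ (same group, 1 shell fewer); Ga3+ < Zn2+ (isoelectronic, higher Z=31 is smaller); Zn2+ < Hg2+ (same group, period 4 vs 6).
That gives Si4+ < Al3+ < Ga3+ < Zn2+ < Hg2+. From the largest end, number 2 is Zn2+.

Zn2+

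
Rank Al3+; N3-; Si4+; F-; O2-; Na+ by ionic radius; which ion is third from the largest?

F-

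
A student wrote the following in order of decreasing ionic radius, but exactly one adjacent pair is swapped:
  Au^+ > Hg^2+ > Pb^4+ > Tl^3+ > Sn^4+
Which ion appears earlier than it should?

Check each adjacent pair. Pb^4+ and Tl^3+ are reversed: they are isoelectronic (78 e⁻) and Pb has more protons than Tl (82 vs 81), making Pb^4+ smaller. No other neighbouring pair contradicts the periodic trends, so Pb^4+ is the ion listed too early.

Pb^4+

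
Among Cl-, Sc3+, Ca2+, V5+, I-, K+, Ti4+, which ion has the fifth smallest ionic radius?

K+

Tabulating Z and e⁻: V5+ has 18 e⁻ (Z=23), Ti4+ has 18 e⁻ (Z=22), Sc3+ has 18 e⁻ (Z=21), Ca2+ has 18 e⁻ (Z=20), K+ has 18 e⁻ (Z=19), Cl- has 18 e⁻ (Z=17), I- has 54 e⁻ (Z=53). V5+ < Ti4+ (isoelectronic, higher Z=23 is smaller); Ti4+ < Sc3+ (isoelectronic, higher Z=22 is smaller); Sc3+ < Ca2+ (both 18 e⁻, Z=21>20); Ca2+ < K+ (both 18 e⁻, Z=20>19); K+ < Cl- (isoelectronic, higher Z=19 is smaller); Cl- < I- (same group, 2 shells fewer).
So the order is V5+ < Ti4+ < Sc3+ < Ca2+ < K+ < Cl- < I-; the 5th-smallest ion is K+.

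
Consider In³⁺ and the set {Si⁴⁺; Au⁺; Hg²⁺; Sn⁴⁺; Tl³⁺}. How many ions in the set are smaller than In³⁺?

Tabulating Z and e⁻: Si⁴⁺ has 10 e⁻ (Z=14), Sn⁴⁺ has 46 e⁻ (Z=50), In³⁺ has 46 e⁻ (Z=49), Tl³⁺ has 78 e⁻ (Z=81), Hg²⁺ has 78 e⁻ (Z=80), Au⁺ has 78 e⁻ (Z=79). Si⁴⁺ < Sn⁴⁺ (same group, 2 shells fewer); Sn⁴⁺ < In³⁺ (both 46 e⁻, Z=50>49); In³⁺ < Tl³⁺ (same group, period 5 vs 6); Tl³⁺ < Hg²⁺ (isoelectronic, higher Z=81 is smaller); Hg²⁺ < Au⁺ (isoelectronic, higher Z=80 is smaller).
Ordering all of them (including In³⁺) by radius gives Si⁴⁺ < Sn⁴⁺ < In³⁺ < Tl³⁺ < Hg²⁺ < Au⁺. So 2 are smaller.

2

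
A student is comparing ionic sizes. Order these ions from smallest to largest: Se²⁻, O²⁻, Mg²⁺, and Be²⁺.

Work out protons and electrons: Be²⁺ (Z=4, 2 e⁻), Mg²⁺ (Z=12, 10 e⁻), O²⁻ (Z=8, 10 e⁻), Se²⁻ (Z=34, 36 e⁻). Be²⁺ < Mg²⁺ (same group, period 2 vs 3); Mg²⁺ < O²⁻ (both 10 e⁻, Z=12>8); O²⁻ < Se²⁻ (same group, period 2 vs 4).

Be²⁺ < Mg²⁺ < O²⁻ < Se²⁻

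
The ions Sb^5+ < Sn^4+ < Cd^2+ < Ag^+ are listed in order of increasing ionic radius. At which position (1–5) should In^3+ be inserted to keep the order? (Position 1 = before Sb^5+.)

All of these have 46 electrons (isoelectronic). With the same electron cloud, the ion with the most protons pulls it in tightest. Nuclear charges: Sb^5+ (Z=51), Sn^4+ (Z=50), In^3+ (Z=49), Cd^2+ (Z=48), Ag^+ (Z=47). Highest Z is smallest.
Putting In^3+ in gives Sb^5+ < Sn^4+ < In^3+ < Cd^2+ < Ag^+; it lands at slot 3.

3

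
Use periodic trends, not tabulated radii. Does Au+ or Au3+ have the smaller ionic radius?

Au3+

Same element, different charge: the more highly charged cation has fewer electrons and a greater effective nuclear charge per electron, making Au3+ the smallest.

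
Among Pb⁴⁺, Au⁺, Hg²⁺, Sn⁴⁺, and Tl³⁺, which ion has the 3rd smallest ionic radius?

Electron counts and nuclear charges: Sn⁴⁺ (Z=50, 46 e⁻), Pb⁴⁺ (Z=82, 78 e⁻), Tl³⁺ (Z=81, 78 e⁻), Hg²⁺ (Z=80, 78 e⁻), Au⁺ (Z=79, 78 e⁻). Sn⁴⁺ < Pb⁴⁺ (same group, 1 shell fewer); Pb⁴⁺ < Tl³⁺ (both 78 e⁻, Z=82>81); Tl³⁺ < Hg²⁺ (both 78 e⁻, Z=81>80); Hg²⁺ < Au⁺ (isoelectronic, higher Z=80 is smaller).
So the order is Sn⁴⁺ < Pb⁴⁺ < Tl³⁺ < Hg²⁺ < Au⁺; the 3rd-smallest ion is Tl³⁺.

Tl³⁺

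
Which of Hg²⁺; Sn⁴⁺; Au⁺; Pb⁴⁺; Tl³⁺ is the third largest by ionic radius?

Tl³⁺

First list Z and electron count for each: Sn⁴⁺ (Z=50, 46 e⁻), Pb⁴⁺ (Z=82, 78 e⁻), Tl³⁺ (Z=81, 78 e⁻), Hg²⁺ (Z=80, 78 e⁻), Au⁺ (Z=79, 78 e⁻). Sn⁴⁺ < Pb⁴⁺ (same group, period 5 vs 6); Pb⁴⁺ < Tl³⁺ (both 78 e⁻, Z=82>81); Tl³⁺ < Hg²⁺ (both 78 e⁻, Z=81>80); Hg²⁺ < Au⁺ (isoelectronic, higher Z=80 is smaller).
Full ascending order: Sn⁴⁺ < Pb⁴⁺ < Tl³⁺ < Hg²⁺ < Au⁺. Counting from the largest, position 3 is Tl³⁺.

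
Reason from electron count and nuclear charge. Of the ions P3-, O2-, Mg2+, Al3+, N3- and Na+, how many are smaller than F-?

First list Z and electron count for each: Al3+ (Z=13, 10 e⁻), Mg2+ (Z=12, 10 e⁻), Na+ (Z=11, 10 e⁻), F- (Z=9, 10 e⁻), O2- (Z=8, 10 e⁻), N3- (Z=7, 10 e⁻), P3- (Z=15, 18 e⁻). Al3+ < Mg2+ (isoelectronic, higher Z=13 is smaller); Mg2+ < Na+ (isoelectronic, higher Z=12 is smaller); Na+ < F- (isoelectronic, higher Z=11 is smaller); F- < O2- (both 10 e⁻, Z=9>8); O2- < N3- (isoelectronic, higher Z=8 is smaller); N3- < P3- (same group, 1 shell fewer).
Ordering all of them (including F-) by radius gives Al3+ < Mg2+ < Na+ < F- < O2- < N3- < P3-. Count: 3.

3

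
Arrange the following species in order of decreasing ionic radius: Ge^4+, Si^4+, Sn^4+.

Sn^4+ > Ge^4+ > Si^4+

All are in the same group with charge +4. Radius grows down the group as n (the outermost shell) increases.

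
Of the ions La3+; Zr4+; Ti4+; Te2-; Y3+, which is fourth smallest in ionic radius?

Ti4+ (Z=22, 18 e⁻), Zr4+ (Z=40, 36 e⁻), Y3+ (Z=39, 36 e⁻), La3+ (Z=57, 54 e⁻), Te2- (Z=52, 54 e⁻). Ti4+ < Zr4+ (same group, 1 shell fewer); Zr4+ < Y3+ (both 36 e⁻, Z=40>39); Y3+ < La3+ (same group, 1 shell fewer); La3+ < Te2- (isoelectronic, higher Z=57 is smaller).
Full ascending order: Ti4+ < Zr4+ < Y3+ < La3+ < Te2-. Counting from the smallest, position 4 is La3+.

La3+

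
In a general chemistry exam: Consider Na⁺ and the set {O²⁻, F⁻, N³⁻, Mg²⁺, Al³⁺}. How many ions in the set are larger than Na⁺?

3

All of these have 10 electrons (isoelectronic). With the same electron cloud, the ion with the most protons pulls it in tightest. Nuclear charges: Al³⁺ (Z=13), Mg²⁺ (Z=12), Na⁺ (Z=11), F⁻ (Z=9), O²⁻ (Z=8), N³⁻ (Z=7). Highest Z is smallest.
Relative to Na⁺, the ions that are larger are F⁻, O²⁻, N³⁻. So 3 are larger.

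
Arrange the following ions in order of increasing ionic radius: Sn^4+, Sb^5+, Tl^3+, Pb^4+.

Sb^5+ < Sn^4+ < Pb^4+ < Tl^3+

Electron counts and nuclear charges: Sb^5+ (Z=51, 46 e⁻), Sn^4+ (Z=50, 46 e⁻), Pb^4+ (Z=82, 78 e⁻), Tl^3+ (Z=81, 78 e⁻). Sb^5+ < Sn^4+ (both 46 e⁻, Z=51>50); Sn^4+ < Pb^4+ (same group, period 5 vs 6); Pb^4+ < Tl^3+ (both 78 e⁻, Z=82>81).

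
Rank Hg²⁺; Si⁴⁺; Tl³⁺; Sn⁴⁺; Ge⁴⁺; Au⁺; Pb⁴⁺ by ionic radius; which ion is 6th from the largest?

Work out protons and electrons: Si⁴⁺ (Z=14, 10 e⁻), Ge⁴⁺ (Z=32, 28 e⁻), Sn⁴⁺ (Z=50, 46 e⁻), Pb⁴⁺ (Z=82, 78 e⁻), Tl³⁺ (Z=81, 78 e⁻), Hg²⁺ (Z=80, 78 e⁻), Au⁺ (Z=79, 78 e⁻). Si⁴⁺ < Ge⁴⁺ (same group, 1 shell fewer); Ge⁴⁺ < Sn⁴⁺ (same group, period 4 vs 5); Sn⁴⁺ < Pb⁴⁺ (same group, period 5 vs 6); Pb⁴⁺ < Tl³⁺ (isoelectronic, higher Z=82 is smaller); Tl³⁺ < Hg²⁺ (both 78 e⁻, Z=81>80); Hg²⁺ < Au⁺ (isoelectronic, higher Z=80 is smaller).
That gives Si⁴⁺ < Ge⁴⁺ < Sn⁴⁺ < Pb⁴⁺ < Tl³⁺ < Hg²⁺ < Au⁺. From the largest end, number 6 is Ge⁴⁺.

Ge⁴⁺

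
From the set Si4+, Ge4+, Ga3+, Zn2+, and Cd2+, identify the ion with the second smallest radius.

Si4+ has 10 e⁻ (Z=14), Ge4+ has 28 e⁻ (Z=32), Ga3+ has 28 e⁻ (Z=31), Zn2+ has 28 e⁻ (Z=30), Cd2+ has 46 e⁻ (Z=48). Si4+ < Ge4+ (same group, period 3 vs 4); Ge4+ < Ga3+ (isoelectronic, higher Z=32 is smaller); Ga3+ < Zn2+ (isoelectronic, higher Z=31 is smaller); Zn2+ < Cd2+ (same group, 1 shell fewer).
So the order is Si4+ < Ge4+ < Ga3+ < Zn2+ < Cd2+; the 2nd-smallest ion is Ge4+.

Ge4+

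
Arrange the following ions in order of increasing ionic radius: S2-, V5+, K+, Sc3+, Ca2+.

Isoelectronic series (18 e⁻ each). Size is set by nuclear charge: more protons means a smaller ion. V5+ (Z=23), Sc3+ (Z=21), Ca2+ (Z=20), K+ (Z=19), S2- (Z=16).

V5+ < Sc3+ < Ca2+ < K+ < S2-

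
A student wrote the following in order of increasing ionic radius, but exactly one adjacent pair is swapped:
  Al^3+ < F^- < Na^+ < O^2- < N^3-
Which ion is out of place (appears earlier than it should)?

The pair F^-, Na^+ is the wrong way round — both have 10 electrons but Z(Na)=11 > Z(F)=9, so Na^+ should be the smaller of the two. All other adjacent pairs agree with periodic trends, so F^- is the misplaced ion.

F^-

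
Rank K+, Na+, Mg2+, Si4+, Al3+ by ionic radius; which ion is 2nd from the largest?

Na+

Si4+: 10 e⁻, Z=14, Al3+: 10 e⁻, Z=13, Mg2+: 10 e⁻, Z=12, Na+: 10 e⁻, Z=11, K+: 18 e⁻, Z=19. Si4+ < Al3+ (both 10 e⁻, Z=14>13); Al3+ < Mg2+ (both 10 e⁻, Z=13>12); Mg2+ < Na+ (both 10 e⁻, Z=12>11); Na+ < K+ (same group, 1 shell fewer).
That gives Si4+ < Al3+ < Mg2+ < Na+ < K+. From the largest end, number 2 is Na+.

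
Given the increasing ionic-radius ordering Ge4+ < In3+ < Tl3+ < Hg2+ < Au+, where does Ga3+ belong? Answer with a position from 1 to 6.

2

Tabulating Z and e⁻: Ge4+: 28 e⁻, Z=32, Ga3+: 28 e⁻, Z=31, In3+: 46 e⁻, Z=49, Tl3+: 78 e⁻, Z=81, Hg2+: 78 e⁻, Z=80, Au+: 78 e⁻, Z=79. Ge4+ < Ga3+ (isoelectronic, higher Z=32 is smaller); Ga3+ < In3+ (same group, period 4 vs 5); In3+ < Tl3+ (same group, 1 shell fewer); Tl3+ < Hg2+ (both 78 e⁻, Z=81>80); Hg2+ < Au+ (both 78 e⁻, Z=80>79).
Merged order: Ge4+ < Ga3+ < In3+ < Tl3+ < Hg2+ < Au+ — Ga3+ is number 2.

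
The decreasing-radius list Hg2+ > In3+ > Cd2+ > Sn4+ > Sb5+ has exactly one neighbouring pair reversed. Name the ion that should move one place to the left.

Cd2+

The pair In3+, Cd2+ is the wrong way round — they are isoelectronic (46 e⁻) and In has more protons than Cd (49 vs 48), making In3+ smaller. All other adjacent pairs agree with periodic trends, so Cd2+ is the misplaced ion.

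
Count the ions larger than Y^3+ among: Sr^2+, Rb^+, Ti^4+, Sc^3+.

2

Electron counts and nuclear charges: Ti^4+: 18 e⁻, Z=22, Sc^3+: 18 e⁻, Z=21, Y^3+: 36 e⁻, Z=39, Sr^2+: 36 e⁻, Z=38, Rb^+: 36 e⁻, Z=37. Ti^4+ < Sc^3+ (both 18 e⁻, Z=22>21); Sc^3+ < Y^3+ (same group, period 4 vs 5); Y^3+ < Sr^2+ (both 36 e⁻, Z=39>38); Sr^2+ < Rb^+ (isoelectronic, higher Z=38 is smaller).
Ordering all of them (including Y^3+) by radius gives Ti^4+ < Sc^3+ < Y^3+ < Sr^2+ < Rb^+. That's 2.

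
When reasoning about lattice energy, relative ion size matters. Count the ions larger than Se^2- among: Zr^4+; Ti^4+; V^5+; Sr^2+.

0

Electron counts and nuclear charges: V^5+ (Z=23, 18 e⁻), Ti^4+ (Z=22, 18 e⁻), Zr^4+ (Z=40, 36 e⁻), Sr^2+ (Z=38, 36 e⁻), Se^2- (Z=34, 36 e⁻). V^5+ < Ti^4+ (isoelectronic, higher Z=23 is smaller); Ti^4+ < Zr^4+ (same group, 1 shell fewer); Zr^4+ < Sr^2+ (both 36 e⁻, Z=40>38); Sr^2+ < Se^2- (isoelectronic, higher Z=38 is smaller).
Relative to Se^2-, the ions that are larger are none. That's 0.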